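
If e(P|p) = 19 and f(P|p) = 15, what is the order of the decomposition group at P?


|D_P| = e * f
= 19 * 15
= 285

285


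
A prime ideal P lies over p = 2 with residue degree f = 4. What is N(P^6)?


N(P^a) = p^(a*f)
= 2^(6*4)
= 2^24
= 16777216

16777216


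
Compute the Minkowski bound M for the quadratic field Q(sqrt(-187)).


d = -187, d mod 4 = 1, so disc(K) = d = -187; |disc(K)| = 187
Imaginary quadratic field, so n = 2, s = r2 = 1, r1 = 0
M = (n!/n^n) * (4/pi)^s * sqrt(|disc(K)|) = (2!/2^2) * (4/pi)^1 * sqrt(187)
= 0.5 * 1.273240 * 13.674794
= 8.7056

8.7056


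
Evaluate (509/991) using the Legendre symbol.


p = 991 is prime, so compute (509/991) with the reciprocity algorithm (Jacobi-symbol steps: pull out 2s via (2/n), flip via reciprocity, reduce):
  reciprocity: (509/991) -> +(991/509)
  reduce: (482/509)
  pull out 2: (2/509) = -1  (since 509 mod 8 = 5)
  reciprocity: (241/509) -> +(509/241)
  reduce: (27/241)
  reciprocity: (27/241) -> +(241/27)
  reduce: (25/27)
  reciprocity: (25/27) -> +(27/25)
  reduce: (2/25)
  pull out 2: (2/25) = +1  (since 25 mod 8 = 1)
  (1/25) = 1
Product of signs = -1
(509/991) = -1

-1


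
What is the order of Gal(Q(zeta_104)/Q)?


|Gal(Q(zeta_104)/Q)| = phi(104)
= 48

48


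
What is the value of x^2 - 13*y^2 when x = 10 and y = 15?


x^2 - d*y^2
= 10^2 - 13*15^2
= 100 - 2925
= -2825

-2825


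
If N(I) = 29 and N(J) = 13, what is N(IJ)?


N(IJ) = N(I) * N(J)
= 29 * 13
= 377

377


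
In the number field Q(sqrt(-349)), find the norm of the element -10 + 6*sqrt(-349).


N(a + b*sqrt(d)) = a^2 - d*b^2
= (-10)^2 - (-349)*(6)^2
= 100 + 12564
= 12664

12664


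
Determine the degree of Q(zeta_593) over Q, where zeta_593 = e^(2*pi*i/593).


The degree equals Euler's totient phi(593).
593 = 593
phi(593) = 592

592


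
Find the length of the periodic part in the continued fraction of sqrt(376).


Run the CF algorithm for sqrt(376).
a_0 = floor(sqrt(376)) = 19; set m_0=0, q_0=1.
Recurrence: m' = q*a - m,  q' = (d - m'^2)/q,  a' = floor((a_0 + m')/q').
  step 1: m=19, q=15, a=2
  step 2: m=11, q=17, a=1
  step 3: m=6, q=20, a=1
  step 4: m=14, q=9, a=3
  step 5: m=13, q=23, a=1
  step 6: m=10, q=12, a=2
  step 7: m=14, q=15, a=2
  step 8: m=16, q=8, a=4
  step 9: m=16, q=15, a=2
  step 10: m=14, q=12, a=2
  step 11: m=10, q=23, a=1
  step 12: m=13, q=9, a=3
  step 13: m=14, q=20, a=1
  step 14: m=6, q=17, a=1
  step 15: m=11, q=15, a=2
  step 16: m=19, q=1, a=38
a_16 = 2*a_0 = 38, so the period closes here.
sqrt(376) = [19; 2, 1, 1, 3, 1, 2, 2, 4, 2, 2, 1, 3, 1, 1, 2, 38]
Period length = 16

16


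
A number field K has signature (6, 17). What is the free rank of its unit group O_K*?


By Dirichlet's unit theorem:
rank = r1 + r2 - 1
= 6 + 17 - 1
= 22

22


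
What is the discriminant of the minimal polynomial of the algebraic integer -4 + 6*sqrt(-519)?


The element -4 + 6*sqrt(-519) has minimal polynomial:
x^2 + 8*x + 18700
Discriminant = (8)^2 - 4*(18700)
= 64 - 74800
= -74736

-74736


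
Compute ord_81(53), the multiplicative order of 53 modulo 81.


We want ord_81(53), the smallest k >= 1 with 53^k = 1 mod 81.
n = 81 = 3^4, phi(81) = 54; the order divides phi(n).
Divisors of 54: 1, 2, 3, 6, 9, 18, 27, 54
Repeated squaring mod 81: 53^1 = 53, 53^2 = 55, 53^4 = 28, 53^8 = 55, 53^16 = 28, 53^32 = 55
Test divisors in increasing order:
  k=1: 53^1 = 53 mod 81
  k=2: 53^2 = 55 mod 81
  k=3: 53^3 = 55 * 53 = 80 mod 81
  k=6: 53^6 = 28 * 55 = 1 mod 81  <- first divisor giving 1
Order = 6

6


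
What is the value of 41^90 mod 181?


p = 181 is prime and the exponent is (p-1)/2 = 90, so by Euler's criterion 41^90 = (41/181) = +1 or -1 mod 181.
Compute by square-and-multiply:
  90 = 64 + 16 + 8 + 2 (binary 1011010)
  Repeated squaring mod 181: 41^1 = 41, 41^2 = 52, 41^4 = 170, 41^8 = 121, 41^16 = 161, 41^32 = 38, 41^64 = 177
  41^90 = 41^64 * 41^16 * 41^8 * 41^2 = 177 * 161 * 121 * 52 mod 181
    177 * 161 = 28497 = 80 mod 181
    80 * 121 = 9680 = 87 mod 181
    87 * 52 = 4524 = 180 mod 181
  41^90 = 180 mod 181
Result 180 = p - 1 = -1 mod 181: 41 is a quadratic non-residue mod 181. As a residue in [0, p-1] the value is 180.
41^90 mod 181 = 180

180


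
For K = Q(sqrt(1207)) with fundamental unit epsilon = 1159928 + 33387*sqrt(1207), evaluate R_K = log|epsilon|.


epsilon = 1159928 + 33387*sqrt(1207)
= 2.3199e+06
R = ln(2.3199e+06)
= 14.6570

14.6570


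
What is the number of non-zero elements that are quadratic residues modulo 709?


For prime p, the number of non-zero quadratic residues is (p-1)/2.
= (709-1)/2
= 354

354


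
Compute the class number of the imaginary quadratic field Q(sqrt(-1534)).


K = Q(sqrt(-1534)). d mod 4 = 2, so D = disc(K) = 4d = -6136
h(K) equals the number of primitive reduced positive-definite forms (a, b, c) = a*x^2 + b*x*y + c*y^2 with b^2 - 4ac = D,
where reduced means |b| <= a <= c, with b >= 0 whenever |b| = a or a = c, and primitive means gcd(a, b, c) = 1.
Reduced forces 3a^2 <= |D| = 6136, so 1 <= a <= 45; b must have the parity of D, and c = (b^2 - D)/(4a) must be an integer >= a.
Enumerate a = 1..45, b in [-a, a]:
  a=1: (1, 0, 1534)  [1]
  a=2: (2, 0, 767)  [1]
  a=3..4: none
  a=5: (5, -2, 307), (5, 2, 307)  [2]
  a=6..9: none
  a=10: (10, -8, 155), (10, 8, 155)  [2]
  a=11..12: none
  a=13: (13, 0, 118)  [1]
  a=14..16: none
  a=17: (17, -16, 94), (17, 16, 94)  [2]
  a=18: none
  a=19: (19, -18, 85), (19, 18, 85)  [2]
  a=20..24: none
  a=25: (25, -8, 62), (25, 8, 62)  [2]
  a=26: (26, 0, 59)  [1]
  a=27..30: none
  a=31: (31, -8, 50), (31, 8, 50)  [2]
  a=32..33: none
  a=34: (34, -16, 47), (34, 16, 47)  [2]
  a=35..37: none
  a=38: (38, -20, 43), (38, 20, 43)  [2]
  a=39..45: none
Total reduced forms: 1 + 1 + 2 + 2 + 1 + 2 + 2 + 2 + 1 + 2 + 2 + 2 = 20
h = 20

20


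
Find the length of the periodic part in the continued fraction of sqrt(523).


Run the CF algorithm for sqrt(523).
a_0 = floor(sqrt(523)) = 22; set m_0=0, q_0=1.
Recurrence: m' = q*a - m,  q' = (d - m'^2)/q,  a' = floor((a_0 + m')/q').
  step 1: m=22, q=39, a=1
  step 2: m=17, q=6, a=6
  step 3: m=19, q=27, a=1
  step 4: m=8, q=17, a=1
  step 5: m=9, q=26, a=1
  step 6: m=17, q=9, a=4
  step 7: m=19, q=18, a=2
  step 8: m=17, q=13, a=3
  step 9: m=22, q=3, a=14
  step 10: m=20, q=41, a=1
  step 11: m=21, q=2, a=21
  step 12: m=21, q=41, a=1
  step 13: m=20, q=3, a=14
  step 14: m=22, q=13, a=3
  step 15: m=17, q=18, a=2
  step 16: m=19, q=9, a=4
  step 17: m=17, q=26, a=1
  step 18: m=9, q=17, a=1
  step 19: m=8, q=27, a=1
  step 20: m=19, q=6, a=6
  step 21: m=17, q=39, a=1
  step 22: m=22, q=1, a=44
a_22 = 2*a_0 = 44, so the period closes here.
sqrt(523) = [22; 1, 6, 1, 1, 1, 4, 2, 3, 14, 1, 21, 1, 14, 3, 2, 4, 1, 1, 1, 6, 1, 44]
Period length = 22

22


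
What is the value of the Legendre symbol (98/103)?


p = 103 is prime, so compute (98/103) with the reciprocity algorithm (Jacobi-symbol steps: pull out 2s via (2/n), flip via reciprocity, reduce):
  pull out 2: (2/103) = +1  (since 103 mod 8 = 7)
  reciprocity: (49/103) -> +(103/49)
  reduce: (5/49)
  reciprocity: (5/49) -> +(49/5)
  reduce: (4/5)
  pull out 2: (2/5) = -1  (since 5 mod 8 = 5)
  pull out 2: (2/5) = -1  (since 5 mod 8 = 5)
  (1/5) = 1
Product of signs = 1
(98/103) = 1

1


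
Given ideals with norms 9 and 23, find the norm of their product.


N(IJ) = N(I) * N(J)
= 9 * 23
= 207

207


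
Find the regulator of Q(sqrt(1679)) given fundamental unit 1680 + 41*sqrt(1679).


epsilon = 1680 + 41*sqrt(1679)
= 3359.9997
R = ln(3359.9997)
= 8.1197

8.1197


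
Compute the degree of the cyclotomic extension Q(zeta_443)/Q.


The degree equals Euler's totient phi(443).
443 = 443
phi(443) = 442

442


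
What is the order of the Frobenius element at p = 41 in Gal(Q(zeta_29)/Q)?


The Frobenius at p in Gal(Q(zeta_n)/Q) = (Z/nZ)* is the class of p, so its order is ord_29(41), the smallest k >= 1 with 41^k = 1 mod 29.
n = 29 = 29, phi(29) = 28; the order divides phi(n).
Divisors of 28: 1, 2, 4, 7, 14, 28
Repeated squaring mod 29: 41^1 = 12, 41^2 = 28, 41^4 = 1, 41^8 = 1, 41^16 = 1
Test divisors in increasing order:
  k=1: 41^1 = 12 mod 29
  k=2: 41^2 = 28 mod 29
  k=4: 41^4 = 1 mod 29  <- first divisor giving 1
Order = 4

4


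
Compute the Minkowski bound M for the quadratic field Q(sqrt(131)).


d = 131, d mod 4 = 3, so disc(K) = 4d = 524; |disc(K)| = 524
Real quadratic field, so n = 2, s = r2 = 0, r1 = 2
M = (n!/n^n) * (4/pi)^s * sqrt(|disc(K)|) = (2!/2^2) * (4/pi)^0 * sqrt(524)
= 0.5 * 1.000000 * 22.891046
= 11.4455

11.4455


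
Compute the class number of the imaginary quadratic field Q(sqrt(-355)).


K = Q(sqrt(-355)). d mod 4 = 1, so D = disc(K) = d = -355
h(K) equals the number of primitive reduced positive-definite forms (a, b, c) = a*x^2 + b*x*y + c*y^2 with b^2 - 4ac = D,
where reduced means |b| <= a <= c, with b >= 0 whenever |b| = a or a = c, and primitive means gcd(a, b, c) = 1.
Reduced forces 3a^2 <= |D| = 355, so 1 <= a <= 10; b must have the parity of D, and c = (b^2 - D)/(4a) must be an integer >= a.
Enumerate a = 1..10, b in [-a, a]:
  a=1: (1, 1, 89)  [1]
  a=2..4: none
  a=5: (5, 5, 19)  [1]
  a=6: none
  a=7: (7, -3, 13), (7, 3, 13)  [2]
  a=8..10: none
Total reduced forms: 1 + 1 + 2 = 4
h = 4

4


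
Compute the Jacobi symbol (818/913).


Compute (818/913) via quadratic reciprocity:
  pull out 2: (2/913) = +1  (since 913 mod 8 = 1)
  reciprocity: (409/913) -> +(913/409)
  reduce: (95/409)
  reciprocity: (95/409) -> +(409/95)
  reduce: (29/95)
  reciprocity: (29/95) -> +(95/29)
  reduce: (8/29)
  pull out 2: (2/29) = -1  (since 29 mod 8 = 5)
  pull out 2: (2/29) = -1  (since 29 mod 8 = 5)
  pull out 2: (2/29) = -1  (since 29 mod 8 = 5)
  (1/29) = 1
Product of signs = -1

-1


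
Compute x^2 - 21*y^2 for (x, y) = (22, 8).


x^2 - d*y^2
= 22^2 - 21*8^2
= 484 - 1344
= -860

-860


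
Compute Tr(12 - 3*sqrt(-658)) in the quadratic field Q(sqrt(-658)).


Tr(a + b*sqrt(d)) = (a + b*sqrt(d)) + (a - b*sqrt(d)) = 2a
= 2 * (12)
= 24

24


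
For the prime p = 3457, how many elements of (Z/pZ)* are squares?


For prime p, the number of non-zero quadratic residues is (p-1)/2.
= (3457-1)/2
= 1728

1728


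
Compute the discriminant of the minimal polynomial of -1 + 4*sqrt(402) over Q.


The element -1 + 4*sqrt(402) has minimal polynomial:
x^2 + 2*x - 6431
Discriminant = (2)^2 - 4*(-6431)
= 4 + 25724
= 25728

25728


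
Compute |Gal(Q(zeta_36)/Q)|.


|Gal(Q(zeta_36)/Q)| = phi(36)
= 12

12


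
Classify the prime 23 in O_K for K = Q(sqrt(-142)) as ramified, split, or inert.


K = Q(sqrt(-142)). Since d mod 4 = 2, disc(K) = -568.
Check p | disc: -568 mod 23 = 7.
p does not divide disc. Compute Legendre symbol (d/p):
19^((23-1)/2) mod 23 = -1
(d/p) = -1, so p is inert: (p) stays prime with e=1, f=2, g=1.
Therefore p is inert.

inert


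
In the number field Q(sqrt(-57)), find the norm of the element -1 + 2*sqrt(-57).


N(a + b*sqrt(d)) = a^2 - d*b^2
= (-1)^2 - (-57)*(2)^2
= 1 + 228
= 229

229


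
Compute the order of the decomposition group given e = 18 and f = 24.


|D_P| = e * f
= 18 * 24
= 432

432


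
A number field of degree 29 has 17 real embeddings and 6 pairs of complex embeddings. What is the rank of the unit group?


By Dirichlet's unit theorem:
rank = r1 + r2 - 1
= 17 + 6 - 1
= 22

22


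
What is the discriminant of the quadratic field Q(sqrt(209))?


For K = Q(sqrt(d)) with d squarefree: disc(K) = d if d = 1 mod 4, and disc(K) = 4d if d = 2 or 3 mod 4.
Here d = 209, and d mod 4 = 1.
d = 1 mod 4 (O_K = Z[(1+sqrt(d))/2]), so disc(K) = d = 209

209


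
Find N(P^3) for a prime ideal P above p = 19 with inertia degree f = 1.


N(P^a) = p^(a*f)
= 19^(3*1)
= 19^3
= 6859

6859


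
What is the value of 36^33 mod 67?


p = 67 is prime and the exponent is (p-1)/2 = 33, so by Euler's criterion 36^33 = (36/67) = +1 or -1 mod 67.
Compute by square-and-multiply:
  33 = 32 + 1 (binary 100001)
  Repeated squaring mod 67: 36^1 = 36, 36^2 = 23, 36^4 = 60, 36^8 = 49, 36^16 = 56, 36^32 = 54
  36^33 = 36^32 * 36^1 = 54 * 36 mod 67
    54 * 36 = 1944 = 1 mod 67
  36^33 = 1 mod 67
Result 1: 36 is a quadratic residue mod 67.
36^33 mod 67 = 1

1


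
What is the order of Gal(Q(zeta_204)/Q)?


|Gal(Q(zeta_204)/Q)| = phi(204)
= 64

64


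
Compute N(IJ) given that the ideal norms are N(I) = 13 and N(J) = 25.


N(IJ) = N(I) * N(J)
= 13 * 25
= 325

325


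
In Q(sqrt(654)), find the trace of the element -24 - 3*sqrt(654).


Tr(a + b*sqrt(d)) = (a + b*sqrt(d)) + (a - b*sqrt(d)) = 2a
= 2 * (-24)
= -48

-48


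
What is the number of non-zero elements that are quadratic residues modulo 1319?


For prime p, the number of non-zero quadratic residues is (p-1)/2.
= (1319-1)/2
= 659

659


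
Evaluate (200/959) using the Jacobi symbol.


Compute (200/959) via quadratic reciprocity:
  pull out 2: (2/959) = +1  (since 959 mod 8 = 7)
  pull out 2: (2/959) = +1  (since 959 mod 8 = 7)
  pull out 2: (2/959) = +1  (since 959 mod 8 = 7)
  reciprocity: (25/959) -> +(959/25)
  reduce: (9/25)
  reciprocity: (9/25) -> +(25/9)
  reduce: (7/9)
  reciprocity: (7/9) -> +(9/7)
  reduce: (2/7)
  pull out 2: (2/7) = +1  (since 7 mod 8 = 7)
  (1/7) = 1
Product of signs = 1

1


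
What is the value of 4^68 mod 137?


p = 137 is prime and the exponent is (p-1)/2 = 68, so by Euler's criterion 4^68 = (4/137) = +1 or -1 mod 137.
Compute by square-and-multiply:
  68 = 64 + 4 (binary 1000100)
  Repeated squaring mod 137: 4^1 = 4, 4^2 = 16, 4^4 = 119, 4^8 = 50, 4^16 = 34, 4^32 = 60, 4^64 = 38
  4^68 = 4^64 * 4^4 = 38 * 119 mod 137
    38 * 119 = 4522 = 1 mod 137
  4^68 = 1 mod 137
Result 1: 4 is a quadratic residue mod 137.
4^68 mod 137 = 1

1


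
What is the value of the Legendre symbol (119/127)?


p = 127 is prime, so compute (119/127) with the reciprocity algorithm (Jacobi-symbol steps: pull out 2s via (2/n), flip via reciprocity, reduce):
  reciprocity: (119/127) -> -(127/119)
  reduce: (8/119)
  pull out 2: (2/119) = +1  (since 119 mod 8 = 7)
  pull out 2: (2/119) = +1  (since 119 mod 8 = 7)
  pull out 2: (2/119) = +1  (since 119 mod 8 = 7)
  (1/119) = 1
Product of signs = -1
(119/127) = -1

-1


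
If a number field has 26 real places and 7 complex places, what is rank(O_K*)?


By Dirichlet's unit theorem:
rank = r1 + r2 - 1
= 26 + 7 - 1
= 32

32


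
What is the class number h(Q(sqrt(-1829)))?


K = Q(sqrt(-1829)). d mod 4 = 3, so D = disc(K) = 4d = -7316
h(K) equals the number of primitive reduced positive-definite forms (a, b, c) = a*x^2 + b*x*y + c*y^2 with b^2 - 4ac = D,
where reduced means |b| <= a <= c, with b >= 0 whenever |b| = a or a = c, and primitive means gcd(a, b, c) = 1.
Reduced forces 3a^2 <= |D| = 7316, so 1 <= a <= 49; b must have the parity of D, and c = (b^2 - D)/(4a) must be an integer >= a.
Enumerate a = 1..49, b in [-a, a]:
  a=1: (1, 0, 1829)  [1]
  a=2: (2, 2, 915)  [1]
  a=3: (3, -2, 610), (3, 2, 610)  [2]
  a=4: none
  a=5: (5, -2, 366), (5, 2, 366)  [2]
  a=6: (6, -2, 305), (6, 2, 305)  [2]
  a=7..8: none
  a=9: (9, -8, 205), (9, 8, 205)  [2]
  a=10: (10, -2, 183), (10, 2, 183)  [2]
  a=11..12: none
  a=13: (13, -4, 141), (13, 4, 141)  [2]
  a=14: none
  a=15: (15, -8, 123), (15, -2, 122), (15, 2, 122), (15, 8, 123)  [4]
  a=16..17: none
  a=18: (18, -10, 103), (18, 10, 103)  [2]
  a=19..24: none
  a=25: (25, -22, 78), (25, 22, 78)  [2]
  a=26: (26, -22, 75), (26, 22, 75)  [2]
  a=27: (27, -26, 74), (27, 26, 74)  [2]
  a=28..29: none
  a=30: (30, -22, 65), (30, -2, 61), (30, 2, 61), (30, 22, 65)  [4]
  a=31: (31, 0, 59)  [1]
  a=32..36: none
  a=37: (37, -26, 54), (37, 26, 54)  [2]
  a=38: none
  a=39: (39, -22, 50), (39, -4, 47), (39, 4, 47), (39, 22, 50)  [4]
  a=40: none
  a=41: (41, -8, 45), (41, 8, 45)  [2]
  a=42..44: none
  a=45: (45, 28, 45)  [1]
  a=46..49: none
Total reduced forms: 1 + 1 + 2 + 2 + 2 + 2 + 2 + 2 + 4 + 2 + 2 + 2 + 2 + 4 + 1 + 2 + 4 + 2 + 1 = 40
h = 40

40


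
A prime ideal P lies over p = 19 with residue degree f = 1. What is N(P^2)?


N(P^a) = p^(a*f)
= 19^(2*1)
= 19^2
= 361

361


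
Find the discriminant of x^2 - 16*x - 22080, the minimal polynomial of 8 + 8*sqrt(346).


The element 8 + 8*sqrt(346) has minimal polynomial:
x^2 - 16*x - 22080
Discriminant = (-16)^2 - 4*(-22080)
= 256 + 88320
= 88576

88576


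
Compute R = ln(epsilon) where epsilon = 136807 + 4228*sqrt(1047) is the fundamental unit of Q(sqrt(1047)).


epsilon = 136807 + 4228*sqrt(1047)
= 273614.0000
R = ln(273614.0000)
= 12.5195

12.5195


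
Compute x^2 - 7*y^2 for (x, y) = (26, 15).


x^2 - d*y^2
= 26^2 - 7*15^2
= 676 - 1575
= -899

-899


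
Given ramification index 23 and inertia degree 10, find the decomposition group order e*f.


|D_P| = e * f
= 23 * 10
= 230

230


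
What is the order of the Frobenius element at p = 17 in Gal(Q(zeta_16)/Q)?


The Frobenius at p in Gal(Q(zeta_n)/Q) = (Z/nZ)* is the class of p, so its order is ord_16(17), the smallest k >= 1 with 17^k = 1 mod 16.
n = 16 = 2^4, phi(16) = 8; the order divides phi(n).
Divisors of 8: 1, 2, 4, 8
Repeated squaring mod 16: 17^1 = 1, 17^2 = 1, 17^4 = 1, 17^8 = 1
Test divisors in increasing order:
  k=1: 17^1 = 1 mod 16  <- first divisor giving 1
Order = 1

1


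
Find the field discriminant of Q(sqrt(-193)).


For K = Q(sqrt(d)) with d squarefree: disc(K) = d if d = 1 mod 4, and disc(K) = 4d if d = 2 or 3 mod 4.
Here d = -193, and d mod 4 = 3.
d = 3 mod 4, not 1 (O_K = Z[sqrt(d)]), so disc(K) = 4d = 4 * (-193) = -772

-772


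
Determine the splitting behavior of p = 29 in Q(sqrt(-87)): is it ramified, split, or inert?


K = Q(sqrt(-87)). Since d mod 4 = 1, disc(K) = -87.
Check p | disc: -87 mod 29 = 0.
p divides disc, so p ramifies: (p) = P^2 with e=2, f=1, g=1.
Therefore p is ramified.

ramified


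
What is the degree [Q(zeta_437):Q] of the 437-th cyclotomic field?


The degree equals Euler's totient phi(437).
437 = 19 * 23
phi(437) = 396

396


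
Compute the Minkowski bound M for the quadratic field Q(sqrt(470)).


d = 470, d mod 4 = 2, so disc(K) = 4d = 1880; |disc(K)| = 1880
Real quadratic field, so n = 2, s = r2 = 0, r1 = 2
M = (n!/n^n) * (4/pi)^s * sqrt(|disc(K)|) = (2!/2^2) * (4/pi)^0 * sqrt(1880)
= 0.5 * 1.000000 * 43.358967
= 21.6795

21.6795


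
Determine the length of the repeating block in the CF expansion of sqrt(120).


Run the CF algorithm for sqrt(120).
a_0 = floor(sqrt(120)) = 10; set m_0=0, q_0=1.
Recurrence: m' = q*a - m,  q' = (d - m'^2)/q,  a' = floor((a_0 + m')/q').
  step 1: m=10, q=20, a=1
  step 2: m=10, q=1, a=20
a_2 = 2*a_0 = 20, so the period closes here.
sqrt(120) = [10; 1, 20]
Period length = 2

2


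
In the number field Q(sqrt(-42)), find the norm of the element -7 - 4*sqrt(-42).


N(a + b*sqrt(d)) = a^2 - d*b^2
= (-7)^2 - (-42)*(-4)^2
= 49 + 672
= 721

721


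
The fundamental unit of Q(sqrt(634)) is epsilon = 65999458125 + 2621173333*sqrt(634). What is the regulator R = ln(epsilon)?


epsilon = 65999458125 + 2621173333*sqrt(634)
= 1.3200e+11
R = ln(1.3200e+11)
= 25.6061

25.6061


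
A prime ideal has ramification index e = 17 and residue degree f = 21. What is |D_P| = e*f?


|D_P| = e * f
= 17 * 21
= 357

357


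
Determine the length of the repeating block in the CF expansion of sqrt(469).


Run the CF algorithm for sqrt(469).
a_0 = floor(sqrt(469)) = 21; set m_0=0, q_0=1.
Recurrence: m' = q*a - m,  q' = (d - m'^2)/q,  a' = floor((a_0 + m')/q').
  step 1: m=21, q=28, a=1
  step 2: m=7, q=15, a=1
  step 3: m=8, q=27, a=1
  step 4: m=19, q=4, a=10
  step 5: m=21, q=7, a=6
  step 6: m=21, q=4, a=10
  step 7: m=19, q=27, a=1
  step 8: m=8, q=15, a=1
  step 9: m=7, q=28, a=1
  step 10: m=21, q=1, a=42
a_10 = 2*a_0 = 42, so the period closes here.
sqrt(469) = [21; 1, 1, 1, 10, 6, 10, 1, 1, 1, 42]
Period length = 10

10


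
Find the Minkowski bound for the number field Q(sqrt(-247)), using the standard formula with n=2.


d = -247, d mod 4 = 1, so disc(K) = d = -247; |disc(K)| = 247
Imaginary quadratic field, so n = 2, s = r2 = 1, r1 = 0
M = (n!/n^n) * (4/pi)^s * sqrt(|disc(K)|) = (2!/2^2) * (4/pi)^1 * sqrt(247)
= 0.5 * 1.273240 * 15.716234
= 10.0053

10.0053


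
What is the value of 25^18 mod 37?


p = 37 is prime and the exponent is (p-1)/2 = 18, so by Euler's criterion 25^18 = (25/37) = +1 or -1 mod 37.
Compute by square-and-multiply:
  18 = 16 + 2 (binary 10010)
  Repeated squaring mod 37: 25^1 = 25, 25^2 = 33, 25^4 = 16, 25^8 = 34, 25^16 = 9
  25^18 = 25^16 * 25^2 = 9 * 33 mod 37
    9 * 33 = 297 = 1 mod 37
  25^18 = 1 mod 37
Result 1: 25 is a quadratic residue mod 37.
25^18 mod 37 = 1

1


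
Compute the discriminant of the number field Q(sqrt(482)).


For K = Q(sqrt(d)) with d squarefree: disc(K) = d if d = 1 mod 4, and disc(K) = 4d if d = 2 or 3 mod 4.
Here d = 482, and d mod 4 = 2.
d = 2 mod 4, not 1 (O_K = Z[sqrt(d)]), so disc(K) = 4d = 4 * (482) = 1928

1928


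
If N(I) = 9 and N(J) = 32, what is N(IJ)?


N(IJ) = N(I) * N(J)
= 9 * 32
= 288

288


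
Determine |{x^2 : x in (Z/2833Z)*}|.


For prime p, the number of non-zero quadratic residues is (p-1)/2.
= (2833-1)/2
= 1416

1416


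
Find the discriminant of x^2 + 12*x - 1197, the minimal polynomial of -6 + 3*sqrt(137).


The element -6 + 3*sqrt(137) has minimal polynomial:
x^2 + 12*x - 1197
Discriminant = (12)^2 - 4*(-1197)
= 144 + 4788
= 4932

4932


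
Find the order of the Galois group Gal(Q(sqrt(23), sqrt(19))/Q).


The 2 square roots of distinct primes are multiplicatively independent over Q,
so [K:Q] = 2^2 and Gal(K/Q) is isomorphic to (Z/2Z)^2.
|Gal| = 2^2 = 4

4


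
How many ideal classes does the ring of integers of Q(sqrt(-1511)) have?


K = Q(sqrt(-1511)). d mod 4 = 1, so D = disc(K) = d = -1511
h(K) equals the number of primitive reduced positive-definite forms (a, b, c) = a*x^2 + b*x*y + c*y^2 with b^2 - 4ac = D,
where reduced means |b| <= a <= c, with b >= 0 whenever |b| = a or a = c, and primitive means gcd(a, b, c) = 1.
Reduced forces 3a^2 <= |D| = 1511, so 1 <= a <= 22; b must have the parity of D, and c = (b^2 - D)/(4a) must be an integer >= a.
Enumerate a = 1..22, b in [-a, a]:
  a=1: (1, 1, 378)  [1]
  a=2: (2, -1, 189), (2, 1, 189)  [2]
  a=3: (3, -1, 126), (3, 1, 126)  [2]
  a=4: (4, -3, 95), (4, 3, 95)  [2]
  a=5: (5, -3, 76), (5, 3, 76)  [2]
  a=6: (6, -5, 64), (6, -1, 63), (6, 1, 63), (6, 5, 64)  [4]
  a=7: (7, -1, 54), (7, 1, 54)  [2]
  a=8: (8, -5, 48), (8, 5, 48)  [2]
  a=9: (9, -1, 42), (9, 1, 42)  [2]
  a=10: (10, -7, 39), (10, -3, 38), (10, 3, 38), (10, 7, 39)  [4]
  a=11: none
  a=12: (12, -11, 34), (12, -5, 32), (12, 5, 32), (12, 11, 34)  [4]
  a=13: (13, -7, 30), (13, 7, 30)  [2]
  a=14: (14, -13, 30), (14, -1, 27), (14, 1, 27), (14, 13, 30)  [4]
  a=15: (15, -13, 28), (15, -7, 26), (15, 7, 26), (15, 13, 28)  [4]
  a=16: (16, -5, 24), (16, 5, 24)  [2]
  a=17: (17, -11, 24), (17, 11, 24)  [2]
  a=18: (18, -17, 25), (18, -1, 21), (18, 1, 21), (18, 17, 25)  [4]
  a=19: (19, -3, 20), (19, 3, 20)  [2]
  a=20: (20, -13, 21), (20, 13, 21)  [2]
  a=21..22: none
Total reduced forms: 1 + 2 + 2 + 2 + 2 + 4 + 2 + 2 + 2 + 4 + 4 + 2 + 4 + 4 + 2 + 2 + 4 + 2 + 2 = 49
h = 49

49


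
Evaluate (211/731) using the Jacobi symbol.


Compute (211/731) via quadratic reciprocity:
  reciprocity: (211/731) -> -(731/211)
  reduce: (98/211)
  pull out 2: (2/211) = -1  (since 211 mod 8 = 3)
  reciprocity: (49/211) -> +(211/49)
  reduce: (15/49)
  reciprocity: (15/49) -> +(49/15)
  reduce: (4/15)
  pull out 2: (2/15) = +1  (since 15 mod 8 = 7)
  pull out 2: (2/15) = +1  (since 15 mod 8 = 7)
  (1/15) = 1
Product of signs = 1

1


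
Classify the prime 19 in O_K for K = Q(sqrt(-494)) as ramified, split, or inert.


K = Q(sqrt(-494)). Since d mod 4 = 2, disc(K) = -1976.
Check p | disc: -1976 mod 19 = 0.
p divides disc, so p ramifies: (p) = P^2 with e=2, f=1, g=1.
Therefore p is ramified.

ramified


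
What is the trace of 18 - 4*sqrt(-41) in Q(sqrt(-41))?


Tr(a + b*sqrt(d)) = (a + b*sqrt(d)) + (a - b*sqrt(d)) = 2a
= 2 * (18)
= 36

36


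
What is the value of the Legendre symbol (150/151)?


p = 151 is prime, so compute (150/151) with the reciprocity algorithm (Jacobi-symbol steps: pull out 2s via (2/n), flip via reciprocity, reduce):
  pull out 2: (2/151) = +1  (since 151 mod 8 = 7)
  reciprocity: (75/151) -> -(151/75)
  reduce: (1/75)
  (1/75) = 1
Product of signs = -1
(150/151) = -1

-1


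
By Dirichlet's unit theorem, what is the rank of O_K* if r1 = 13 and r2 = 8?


By Dirichlet's unit theorem:
rank = r1 + r2 - 1
= 13 + 8 - 1
= 20

20


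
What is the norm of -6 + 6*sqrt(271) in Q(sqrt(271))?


N(a + b*sqrt(d)) = a^2 - d*b^2
= (-6)^2 - (271)*(6)^2
= 36 - 9756
= -9720

-9720


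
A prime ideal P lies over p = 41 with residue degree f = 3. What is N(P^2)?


N(P^a) = p^(a*f)
= 41^(2*3)
= 41^6
= 4750104241

4750104241


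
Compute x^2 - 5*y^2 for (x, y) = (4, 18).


x^2 - d*y^2
= 4^2 - 5*18^2
= 16 - 1620
= -1604

-1604


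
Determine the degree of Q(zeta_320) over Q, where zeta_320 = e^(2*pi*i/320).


The degree equals Euler's totient phi(320).
320 = 2^6 * 5
phi(320) = 128

128


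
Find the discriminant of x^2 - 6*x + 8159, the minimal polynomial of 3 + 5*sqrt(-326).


The element 3 + 5*sqrt(-326) has minimal polynomial:
x^2 - 6*x + 8159
Discriminant = (-6)^2 - 4*(8159)
= 36 - 32636
= -32600

-32600


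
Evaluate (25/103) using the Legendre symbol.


p = 103 is prime, so compute (25/103) with the reciprocity algorithm (Jacobi-symbol steps: pull out 2s via (2/n), flip via reciprocity, reduce):
  reciprocity: (25/103) -> +(103/25)
  reduce: (3/25)
  reciprocity: (3/25) -> +(25/3)
  reduce: (1/3)
  (1/3) = 1
Product of signs = 1
(25/103) = 1

1


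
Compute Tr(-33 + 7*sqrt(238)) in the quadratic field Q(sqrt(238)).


Tr(a + b*sqrt(d)) = (a + b*sqrt(d)) + (a - b*sqrt(d)) = 2a
= 2 * (-33)
= -66

-66


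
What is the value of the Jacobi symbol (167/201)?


Compute (167/201) via quadratic reciprocity:
  reciprocity: (167/201) -> +(201/167)
  reduce: (34/167)
  pull out 2: (2/167) = +1  (since 167 mod 8 = 7)
  reciprocity: (17/167) -> +(167/17)
  reduce: (14/17)
  pull out 2: (2/17) = +1  (since 17 mod 8 = 1)
  reciprocity: (7/17) -> +(17/7)
  reduce: (3/7)
  reciprocity: (3/7) -> -(7/3)
  reduce: (1/3)
  (1/3) = 1
Product of signs = -1

-1


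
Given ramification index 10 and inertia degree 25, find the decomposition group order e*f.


|D_P| = e * f
= 10 * 25
= 250

250


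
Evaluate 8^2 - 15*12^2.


x^2 - d*y^2
= 8^2 - 15*12^2
= 64 - 2160
= -2096

-2096


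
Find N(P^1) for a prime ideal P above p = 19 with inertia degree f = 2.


N(P^a) = p^(a*f)
= 19^(1*2)
= 19^2
= 361

361


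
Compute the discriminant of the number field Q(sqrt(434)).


For K = Q(sqrt(d)) with d squarefree: disc(K) = d if d = 1 mod 4, and disc(K) = 4d if d = 2 or 3 mod 4.
Here d = 434, and d mod 4 = 2.
d = 2 mod 4, not 1 (O_K = Z[sqrt(d)]), so disc(K) = 4d = 4 * (434) = 1736

1736


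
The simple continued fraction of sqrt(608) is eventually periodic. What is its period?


Run the CF algorithm for sqrt(608).
a_0 = floor(sqrt(608)) = 24; set m_0=0, q_0=1.
Recurrence: m' = q*a - m,  q' = (d - m'^2)/q,  a' = floor((a_0 + m')/q').
  step 1: m=24, q=32, a=1
  step 2: m=8, q=17, a=1
  step 3: m=9, q=31, a=1
  step 4: m=22, q=4, a=11
  step 5: m=22, q=31, a=1
  step 6: m=9, q=17, a=1
  step 7: m=8, q=32, a=1
  step 8: m=24, q=1, a=48
a_8 = 2*a_0 = 48, so the period closes here.
sqrt(608) = [24; 1, 1, 1, 11, 1, 1, 1, 48]
Period length = 8

8


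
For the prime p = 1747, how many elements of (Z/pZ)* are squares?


For prime p, the number of non-zero quadratic residues is (p-1)/2.
= (1747-1)/2
= 873

873


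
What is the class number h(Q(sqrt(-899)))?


K = Q(sqrt(-899)). d mod 4 = 1, so D = disc(K) = d = -899
h(K) equals the number of primitive reduced positive-definite forms (a, b, c) = a*x^2 + b*x*y + c*y^2 with b^2 - 4ac = D,
where reduced means |b| <= a <= c, with b >= 0 whenever |b| = a or a = c, and primitive means gcd(a, b, c) = 1.
Reduced forces 3a^2 <= |D| = 899, so 1 <= a <= 17; b must have the parity of D, and c = (b^2 - D)/(4a) must be an integer >= a.
Enumerate a = 1..17, b in [-a, a]:
  a=1: (1, 1, 225)  [1]
  a=2: none
  a=3: (3, -1, 75), (3, 1, 75)  [2]
  a=4: none
  a=5: (5, -1, 45), (5, 1, 45)  [2]
  a=6: none
  a=7: (7, -5, 33), (7, 5, 33)  [2]
  a=8: none
  a=9: (9, -1, 25), (9, 1, 25)  [2]
  a=10: none
  a=11: (11, -5, 21), (11, 5, 21)  [2]
  a=12..14: none
  a=15: (15, -11, 17), (15, 1, 15), (15, 11, 17)  [3]
  a=16..17: none
Total reduced forms: 1 + 2 + 2 + 2 + 2 + 2 + 3 = 14
h = 14

14


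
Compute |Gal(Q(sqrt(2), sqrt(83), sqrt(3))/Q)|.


The 3 square roots of distinct primes are multiplicatively independent over Q,
so [K:Q] = 2^3 and Gal(K/Q) is isomorphic to (Z/2Z)^3.
|Gal| = 2^3 = 8

8


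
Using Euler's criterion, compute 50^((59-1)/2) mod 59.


p = 59 is prime and the exponent is (p-1)/2 = 29, so by Euler's criterion 50^29 = (50/59) = +1 or -1 mod 59.
Compute by square-and-multiply:
  29 = 16 + 8 + 4 + 1 (binary 11101)
  Repeated squaring mod 59: 50^1 = 50, 50^2 = 22, 50^4 = 12, 50^8 = 26, 50^16 = 27
  50^29 = 50^16 * 50^8 * 50^4 * 50^1 = 27 * 26 * 12 * 50 mod 59
    27 * 26 = 702 = 53 mod 59
    53 * 12 = 636 = 46 mod 59
    46 * 50 = 2300 = 58 mod 59
  50^29 = 58 mod 59
Result 58 = p - 1 = -1 mod 59: 50 is a quadratic non-residue mod 59. As a residue in [0, p-1] the value is 58.
50^29 mod 59 = 58

58


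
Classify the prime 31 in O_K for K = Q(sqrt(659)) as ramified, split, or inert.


K = Q(sqrt(659)). Since d mod 4 = 3, disc(K) = 2636.
Check p | disc: 2636 mod 31 = 1.
p does not divide disc. Compute Legendre symbol (d/p):
8^((31-1)/2) mod 31 = 1
(d/p) = 1, so p splits: (p) = P*P' with e=1, f=1, g=2.
Therefore p is split.

split


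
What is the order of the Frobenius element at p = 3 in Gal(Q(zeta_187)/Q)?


The Frobenius at p in Gal(Q(zeta_n)/Q) = (Z/nZ)* is the class of p, so its order is ord_187(3), the smallest k >= 1 with 3^k = 1 mod 187.
n = 187 = 11 * 17, phi(187) = 160; the order divides phi(n).
Divisors of 160: 1, 2, 4, 5, 8, 10, 16, 20, 32, 40, 80, 160
Repeated squaring mod 187: 3^1 = 3, 3^2 = 9, 3^4 = 81, 3^8 = 16, 3^16 = 69, 3^32 = 86, 3^64 = 103, 3^128 = 137
Test divisors in increasing order:
  k=1: 3^1 = 3 mod 187
  k=2: 3^2 = 9 mod 187
  k=4: 3^4 = 81 mod 187
  k=5: 3^5 = 81 * 3 = 56 mod 187
  k=8: 3^8 = 16 mod 187
  k=10: 3^10 = 16 * 9 = 144 mod 187
  k=16: 3^16 = 69 mod 187
  k=20: 3^20 = 69 * 81 = 166 mod 187
  k=32: 3^32 = 86 mod 187
  k=40: 3^40 = 86 * 16 = 67 mod 187
  k=80: 3^80 = 103 * 69 = 1 mod 187  <- first divisor giving 1
Order = 80

80


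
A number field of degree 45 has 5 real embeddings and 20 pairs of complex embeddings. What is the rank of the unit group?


By Dirichlet's unit theorem:
rank = r1 + r2 - 1
= 5 + 20 - 1
= 24

24


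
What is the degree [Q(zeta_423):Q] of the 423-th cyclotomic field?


The degree equals Euler's totient phi(423).
423 = 3^2 * 47
phi(423) = 276

276


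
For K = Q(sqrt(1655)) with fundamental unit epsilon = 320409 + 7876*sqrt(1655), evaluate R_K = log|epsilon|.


epsilon = 320409 + 7876*sqrt(1655)
= 640818.0000
R = ln(640818.0000)
= 13.3705

13.3705


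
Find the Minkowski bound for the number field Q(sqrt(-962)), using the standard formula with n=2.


d = -962, d mod 4 = 2, so disc(K) = 4d = -3848; |disc(K)| = 3848
Imaginary quadratic field, so n = 2, s = r2 = 1, r1 = 0
M = (n!/n^n) * (4/pi)^s * sqrt(|disc(K)|) = (2!/2^2) * (4/pi)^1 * sqrt(3848)
= 0.5 * 1.273240 * 62.032250
= 39.4910

39.4910


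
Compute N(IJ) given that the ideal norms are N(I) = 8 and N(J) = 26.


N(IJ) = N(I) * N(J)
= 8 * 26
= 208

208


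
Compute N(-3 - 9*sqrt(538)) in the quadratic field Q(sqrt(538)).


N(a + b*sqrt(d)) = a^2 - d*b^2
= (-3)^2 - (538)*(-9)^2
= 9 - 43578
= -43569

-43569


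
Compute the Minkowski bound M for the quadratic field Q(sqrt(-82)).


d = -82, d mod 4 = 2, so disc(K) = 4d = -328; |disc(K)| = 328
Imaginary quadratic field, so n = 2, s = r2 = 1, r1 = 0
M = (n!/n^n) * (4/pi)^s * sqrt(|disc(K)|) = (2!/2^2) * (4/pi)^1 * sqrt(328)
= 0.5 * 1.273240 * 18.110770
= 11.5297

11.5297


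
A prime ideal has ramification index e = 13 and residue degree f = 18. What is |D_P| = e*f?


|D_P| = e * f
= 13 * 18
= 234

234


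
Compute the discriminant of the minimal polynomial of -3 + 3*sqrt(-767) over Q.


The element -3 + 3*sqrt(-767) has minimal polynomial:
x^2 + 6*x + 6912
Discriminant = (6)^2 - 4*(6912)
= 36 - 27648
= -27612

-27612


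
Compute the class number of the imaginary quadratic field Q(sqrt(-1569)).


K = Q(sqrt(-1569)). d mod 4 = 3, so D = disc(K) = 4d = -6276
h(K) equals the number of primitive reduced positive-definite forms (a, b, c) = a*x^2 + b*x*y + c*y^2 with b^2 - 4ac = D,
where reduced means |b| <= a <= c, with b >= 0 whenever |b| = a or a = c, and primitive means gcd(a, b, c) = 1.
Reduced forces 3a^2 <= |D| = 6276, so 1 <= a <= 45; b must have the parity of D, and c = (b^2 - D)/(4a) must be an integer >= a.
Enumerate a = 1..45, b in [-a, a]:
  a=1: (1, 0, 1569)  [1]
  a=2: (2, 2, 785)  [1]
  a=3: (3, 0, 523)  [1]
  a=4: none
  a=5: (5, -2, 314), (5, 2, 314)  [2]
  a=6: (6, 6, 263)  [1]
  a=7..9: none
  a=10: (10, -2, 157), (10, 2, 157)  [2]
  a=11: (11, -4, 143), (11, 4, 143)  [2]
  a=12: none
  a=13: (13, -4, 121), (13, 4, 121)  [2]
  a=14: none
  a=15: (15, -12, 107), (15, 12, 107)  [2]
  a=16..21: none
  a=22: (22, -18, 75), (22, 18, 75)  [2]
  a=23: (23, -16, 71), (23, 16, 71)  [2]
  a=24: none
  a=25: (25, -18, 66), (25, 18, 66)  [2]
  a=26: (26, -22, 65), (26, 22, 65)  [2]
  a=27..29: none
  a=30: (30, -18, 55), (30, 18, 55)  [2]
  a=31..32: none
  a=33: (33, -18, 50), (33, 18, 50)  [2]
  a=34..38: none
  a=39: (39, -30, 46), (39, 30, 46)  [2]
  a=40..45: none
Total reduced forms: 1 + 1 + 1 + 2 + 1 + 2 + 2 + 2 + 2 + 2 + 2 + 2 + 2 + 2 + 2 + 2 = 28
h = 28

28


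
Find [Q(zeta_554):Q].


The degree equals Euler's totient phi(554).
554 = 2 * 277
phi(554) = 276

276


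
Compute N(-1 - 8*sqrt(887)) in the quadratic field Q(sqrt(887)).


N(a + b*sqrt(d)) = a^2 - d*b^2
= (-1)^2 - (887)*(-8)^2
= 1 - 56768
= -56767

-56767


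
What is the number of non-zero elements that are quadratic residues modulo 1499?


For prime p, the number of non-zero quadratic residues is (p-1)/2.
= (1499-1)/2
= 749

749


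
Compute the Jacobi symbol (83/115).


Compute (83/115) via quadratic reciprocity:
  reciprocity: (83/115) -> -(115/83)
  reduce: (32/83)
  pull out 2: (2/83) = -1  (since 83 mod 8 = 3)
  pull out 2: (2/83) = -1  (since 83 mod 8 = 3)
  pull out 2: (2/83) = -1  (since 83 mod 8 = 3)
  pull out 2: (2/83) = -1  (since 83 mod 8 = 3)
  pull out 2: (2/83) = -1  (since 83 mod 8 = 3)
  (1/83) = 1
Product of signs = 1

1


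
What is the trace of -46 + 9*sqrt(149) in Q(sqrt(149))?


Tr(a + b*sqrt(d)) = (a + b*sqrt(d)) + (a - b*sqrt(d)) = 2a
= 2 * (-46)
= -92

-92


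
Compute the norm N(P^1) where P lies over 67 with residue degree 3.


N(P^a) = p^(a*f)
= 67^(1*3)
= 67^3
= 300763

300763


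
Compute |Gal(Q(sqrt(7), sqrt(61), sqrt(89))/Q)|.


The 3 square roots of distinct primes are multiplicatively independent over Q,
so [K:Q] = 2^3 and Gal(K/Q) is isomorphic to (Z/2Z)^3.
|Gal| = 2^3 = 8

8


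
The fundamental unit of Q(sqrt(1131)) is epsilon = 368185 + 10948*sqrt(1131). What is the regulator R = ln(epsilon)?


epsilon = 368185 + 10948*sqrt(1131)
= 736370.0000
R = ln(736370.0000)
= 13.5095

13.5095


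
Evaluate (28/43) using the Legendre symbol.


p = 43 is prime, so compute (28/43) with the reciprocity algorithm (Jacobi-symbol steps: pull out 2s via (2/n), flip via reciprocity, reduce):
  pull out 2: (2/43) = -1  (since 43 mod 8 = 3)
  pull out 2: (2/43) = -1  (since 43 mod 8 = 3)
  reciprocity: (7/43) -> -(43/7)
  reduce: (1/7)
  (1/7) = 1
Product of signs = -1
(28/43) = -1

-1


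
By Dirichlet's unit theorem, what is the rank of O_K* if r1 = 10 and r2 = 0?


By Dirichlet's unit theorem:
rank = r1 + r2 - 1
= 10 + 0 - 1
= 9

9


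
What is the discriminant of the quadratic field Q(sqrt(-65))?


For K = Q(sqrt(d)) with d squarefree: disc(K) = d if d = 1 mod 4, and disc(K) = 4d if d = 2 or 3 mod 4.
Here d = -65, and d mod 4 = 3.
d = 3 mod 4, not 1 (O_K = Z[sqrt(d)]), so disc(K) = 4d = 4 * (-65) = -260

-260


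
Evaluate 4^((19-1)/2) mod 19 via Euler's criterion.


p = 19 is prime and the exponent is (p-1)/2 = 9, so by Euler's criterion 4^9 = (4/19) = +1 or -1 mod 19.
Compute by square-and-multiply:
  9 = 8 + 1 (binary 1001)
  Repeated squaring mod 19: 4^1 = 4, 4^2 = 16, 4^4 = 9, 4^8 = 5
  4^9 = 4^8 * 4^1 = 5 * 4 mod 19
    5 * 4 = 20 = 1 mod 19
  4^9 = 1 mod 19
Result 1: 4 is a quadratic residue mod 19.
4^9 mod 19 = 1

1


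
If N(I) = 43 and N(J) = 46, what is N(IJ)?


N(IJ) = N(I) * N(J)
= 43 * 46
= 1978

1978


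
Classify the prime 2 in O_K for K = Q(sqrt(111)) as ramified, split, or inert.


K = Q(sqrt(111)). Since d mod 4 = 3, disc(K) = 444.
Check p | disc: 444 mod 2 = 0.
p divides disc, so p ramifies: (p) = P^2 with e=2, f=1, g=1.
Therefore p is ramified.

ramified


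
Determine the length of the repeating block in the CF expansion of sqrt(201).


Run the CF algorithm for sqrt(201).
a_0 = floor(sqrt(201)) = 14; set m_0=0, q_0=1.
Recurrence: m' = q*a - m,  q' = (d - m'^2)/q,  a' = floor((a_0 + m')/q').
  step 1: m=14, q=5, a=5
  step 2: m=11, q=16, a=1
  step 3: m=5, q=11, a=1
  step 4: m=6, q=15, a=1
  step 5: m=9, q=8, a=2
  step 6: m=7, q=19, a=1
  step 7: m=12, q=3, a=8
  step 8: m=12, q=19, a=1
  step 9: m=7, q=8, a=2
  step 10: m=9, q=15, a=1
  step 11: m=6, q=11, a=1
  step 12: m=5, q=16, a=1
  step 13: m=11, q=5, a=5
  step 14: m=14, q=1, a=28
a_14 = 2*a_0 = 28, so the period closes here.
sqrt(201) = [14; 5, 1, 1, 1, 2, 1, 8, 1, 2, 1, 1, 1, 5, 28]
Period length = 14

14


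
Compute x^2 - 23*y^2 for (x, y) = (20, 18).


x^2 - d*y^2
= 20^2 - 23*18^2
= 400 - 7452
= -7052

-7052


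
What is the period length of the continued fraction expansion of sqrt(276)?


Run the CF algorithm for sqrt(276).
a_0 = floor(sqrt(276)) = 16; set m_0=0, q_0=1.
Recurrence: m' = q*a - m,  q' = (d - m'^2)/q,  a' = floor((a_0 + m')/q').
  step 1: m=16, q=20, a=1
  step 2: m=4, q=13, a=1
  step 3: m=9, q=15, a=1
  step 4: m=6, q=16, a=1
  step 5: m=10, q=11, a=2
  step 6: m=12, q=12, a=2
  step 7: m=12, q=11, a=2
  step 8: m=10, q=16, a=1
  step 9: m=6, q=15, a=1
  step 10: m=9, q=13, a=1
  step 11: m=4, q=20, a=1
  step 12: m=16, q=1, a=32
a_12 = 2*a_0 = 32, so the period closes here.
sqrt(276) = [16; 1, 1, 1, 1, 2, 2, 2, 1, 1, 1, 1, 32]
Period length = 12

12


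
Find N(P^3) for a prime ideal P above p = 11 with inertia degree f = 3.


N(P^a) = p^(a*f)
= 11^(3*3)
= 11^9
= 2357947691

2357947691


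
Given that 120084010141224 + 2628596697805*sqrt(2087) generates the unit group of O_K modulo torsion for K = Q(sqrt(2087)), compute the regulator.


epsilon = 120084010141224 + 2628596697805*sqrt(2087)
= 2.4017e+14
R = ln(2.4017e+14)
= 33.1124

33.1124


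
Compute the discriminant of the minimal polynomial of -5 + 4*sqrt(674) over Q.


The element -5 + 4*sqrt(674) has minimal polynomial:
x^2 + 10*x - 10759
Discriminant = (10)^2 - 4*(-10759)
= 100 + 43036
= 43136

43136


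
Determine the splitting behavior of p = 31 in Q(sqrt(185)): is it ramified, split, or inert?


K = Q(sqrt(185)). Since d mod 4 = 1, disc(K) = 185.
Check p | disc: 185 mod 31 = 30.
p does not divide disc. Compute Legendre symbol (d/p):
30^((31-1)/2) mod 31 = -1
(d/p) = -1, so p is inert: (p) stays prime with e=1, f=2, g=1.
Therefore p is inert.

inert


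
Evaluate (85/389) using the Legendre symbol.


p = 389 is prime, so compute (85/389) with the reciprocity algorithm (Jacobi-symbol steps: pull out 2s via (2/n), flip via reciprocity, reduce):
  reciprocity: (85/389) -> +(389/85)
  reduce: (49/85)
  reciprocity: (49/85) -> +(85/49)
  reduce: (36/49)
  pull out 2: (2/49) = +1  (since 49 mod 8 = 1)
  pull out 2: (2/49) = +1  (since 49 mod 8 = 1)
  reciprocity: (9/49) -> +(49/9)
  reduce: (4/9)
  pull out 2: (2/9) = +1  (since 9 mod 8 = 1)
  pull out 2: (2/9) = +1  (since 9 mod 8 = 1)
  (1/9) = 1
Product of signs = 1
(85/389) = 1

1
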